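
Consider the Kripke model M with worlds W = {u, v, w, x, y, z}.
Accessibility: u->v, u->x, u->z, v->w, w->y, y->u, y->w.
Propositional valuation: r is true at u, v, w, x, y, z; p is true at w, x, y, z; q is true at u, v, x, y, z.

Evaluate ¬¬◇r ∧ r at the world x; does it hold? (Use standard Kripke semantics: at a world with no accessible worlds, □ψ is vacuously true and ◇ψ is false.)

No

Recall that ◇ψ holds at a world iff ψ holds at some accessible world.
At x: ¬¬◇r is false, r is true, so ¬¬◇r ∧ r is false.
  At x: ¬◇r is true, so ¬¬◇r is false.
    At x: ◇r is false, so ¬◇r is true.
      At x: no accessible worlds, so ◇r is false.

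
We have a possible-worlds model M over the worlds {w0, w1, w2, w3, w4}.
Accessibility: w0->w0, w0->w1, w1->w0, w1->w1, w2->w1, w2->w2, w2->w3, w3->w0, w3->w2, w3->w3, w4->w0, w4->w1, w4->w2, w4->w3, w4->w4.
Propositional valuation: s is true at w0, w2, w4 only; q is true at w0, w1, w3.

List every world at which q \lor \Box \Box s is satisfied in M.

Let φ = q \lor \Box \Box s. Evaluate φ at each world:
  w0 (successors {w0, w1}): φ is true.
  w1 (successors {w0, w1}): φ is true.
  w2 (successors {w1, w2, w3}): φ is false.
  w3 (successors {w0, w2, w3}): φ is true.
  w4 (successors {w0, w1, w2, w3, w4}): φ is false.
For instance, at w4:
  At w4: q is false, \Box \Box s is false, so q \lor \Box \Box s is false.
    At w4: \Box \Box s requires \Box s at every successor {w0, w1, w2, w3, w4}.
      \Box s fails at w0, so \Box \Box s is false at w4.
Satisfying worlds: {w0, w1, w3}

w0, w1, w3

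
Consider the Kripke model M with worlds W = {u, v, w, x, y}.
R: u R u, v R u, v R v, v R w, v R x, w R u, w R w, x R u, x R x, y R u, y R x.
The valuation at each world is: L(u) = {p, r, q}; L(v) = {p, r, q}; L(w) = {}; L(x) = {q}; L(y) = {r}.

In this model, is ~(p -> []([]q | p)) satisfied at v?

Yes

Recall that []ψ holds at a world iff ψ holds at every accessible world, and <>ψ holds iff ψ holds at some accessible world.
At v: p -> []([]q | p) is false, so ~(p -> []([]q | p)) is true.
  At v: p is true, []([]q | p) is false, so p -> []([]q | p) is false.
    At v: []([]q | p) requires []q | p at every successor {u, v, w, x}.
      []q | p fails at w, so []([]q | p) is false at v.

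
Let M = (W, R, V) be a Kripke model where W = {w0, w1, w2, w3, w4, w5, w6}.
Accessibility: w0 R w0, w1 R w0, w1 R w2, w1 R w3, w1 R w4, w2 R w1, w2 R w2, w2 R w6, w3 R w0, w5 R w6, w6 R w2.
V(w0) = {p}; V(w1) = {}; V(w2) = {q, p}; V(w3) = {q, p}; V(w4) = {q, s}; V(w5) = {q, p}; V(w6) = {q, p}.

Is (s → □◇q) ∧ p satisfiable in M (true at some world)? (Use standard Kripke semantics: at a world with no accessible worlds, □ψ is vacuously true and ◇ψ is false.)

Yes

Let φ = (s → □◇q) ∧ p. Evaluate φ at each world:
  w0 (successors {w0}): φ is true.
  w1 (successors {w0, w2, w3, w4}): φ is false.
  w2 (successors {w1, w2, w6}): φ is true.
  w3 (successors {w0}): φ is true.
  w4 (successors ∅): φ is false.
  w5 (successors {w6}): φ is true.
  w6 (successors {w2}): φ is true.
Detail at w0 (witness):
  At w0: s → □◇q is true, p is true, so (s → □◇q) ∧ p is true.
    At w0: s is false, □◇q is false, so s → □◇q is true.
      At w0: □◇q requires ◇q at every successor {w0}.
        ◇q fails at w0, so □◇q is false at w0.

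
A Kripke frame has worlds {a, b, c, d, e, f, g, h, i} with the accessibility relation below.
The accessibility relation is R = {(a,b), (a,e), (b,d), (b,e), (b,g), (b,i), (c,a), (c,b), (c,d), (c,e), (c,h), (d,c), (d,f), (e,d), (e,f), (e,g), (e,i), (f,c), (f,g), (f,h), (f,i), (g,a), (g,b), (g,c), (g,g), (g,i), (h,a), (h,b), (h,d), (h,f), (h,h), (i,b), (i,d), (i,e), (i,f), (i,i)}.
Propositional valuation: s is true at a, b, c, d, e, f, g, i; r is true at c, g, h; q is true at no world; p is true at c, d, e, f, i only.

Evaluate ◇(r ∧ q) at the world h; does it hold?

No

Recall that ◇ψ holds at a world iff ψ holds at some accessible world.
At h: ◇(r ∧ q) requires r ∧ q at some successor in {a, b, d, f, h}.
  At a: r ∧ q is false.
  At b: r ∧ q is false.
  At d: r ∧ q is false.
  At f: r ∧ q is false.
  At h: r ∧ q is false.
So ◇(r ∧ q) is false at h.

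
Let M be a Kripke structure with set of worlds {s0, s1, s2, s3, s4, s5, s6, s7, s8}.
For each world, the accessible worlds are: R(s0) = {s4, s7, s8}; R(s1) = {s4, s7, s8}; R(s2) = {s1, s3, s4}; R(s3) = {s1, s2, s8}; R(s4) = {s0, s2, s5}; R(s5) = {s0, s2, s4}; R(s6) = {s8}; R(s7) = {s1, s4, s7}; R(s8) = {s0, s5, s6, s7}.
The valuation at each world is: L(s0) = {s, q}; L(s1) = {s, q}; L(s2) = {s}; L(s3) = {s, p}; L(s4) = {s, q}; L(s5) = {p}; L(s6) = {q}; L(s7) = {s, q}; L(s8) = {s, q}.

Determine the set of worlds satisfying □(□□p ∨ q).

s0, s1, s6, s7

Let φ = □(□□p ∨ q). Evaluate φ at each world:
  s0 (successors {s4, s7, s8}): φ is true.
  s1 (successors {s4, s7, s8}): φ is true.
  s2 (successors {s1, s3, s4}): φ is false.
  s3 (successors {s1, s2, s8}): φ is false.
  s4 (successors {s0, s2, s5}): φ is false.
  s5 (successors {s0, s2, s4}): φ is false.
  s6 (successors {s8}): φ is true.
  s7 (successors {s1, s4, s7}): φ is true.
  s8 (successors {s0, s5, s6, s7}): φ is false.
For instance, at s0:
  At s0: □(□□p ∨ q) requires □□p ∨ q at every successor {s4, s7, s8}.
      At s4: □□p is false, q is true, so □□p ∨ q is true.
      At s7: □□p is false, q is true, so □□p ∨ q is true.
      At s8: □□p is false, q is true, so □□p ∨ q is true.
  So □(□□p ∨ q) is true at s0.
Satisfying worlds: {s0, s1, s6, s7}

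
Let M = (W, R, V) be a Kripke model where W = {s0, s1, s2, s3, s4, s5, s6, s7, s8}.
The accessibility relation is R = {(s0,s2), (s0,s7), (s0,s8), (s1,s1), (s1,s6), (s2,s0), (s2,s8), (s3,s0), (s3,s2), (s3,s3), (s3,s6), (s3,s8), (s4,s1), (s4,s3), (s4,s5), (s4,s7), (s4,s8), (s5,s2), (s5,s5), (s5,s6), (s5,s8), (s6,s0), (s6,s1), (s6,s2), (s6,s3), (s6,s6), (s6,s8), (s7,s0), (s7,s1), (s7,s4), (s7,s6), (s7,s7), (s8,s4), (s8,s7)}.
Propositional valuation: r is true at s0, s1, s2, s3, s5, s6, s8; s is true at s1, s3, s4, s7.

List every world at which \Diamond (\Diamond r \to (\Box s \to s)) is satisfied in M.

Let φ = \Diamond (\Diamond r \to (\Box s \to s)). Evaluate φ at each world:
  s0 (successors {s2, s7, s8}): φ is true.
  s1 (successors {s1, s6}): φ is true.
  s2 (successors {s0, s8}): φ is true.
  s3 (successors {s0, s2, s3, s6, s8}): φ is true.
  s4 (successors {s1, s3, s5, s7, s8}): φ is true.
  s5 (successors {s2, s5, s6, s8}): φ is true.
  s6 (successors {s0, s1, s2, s3, s6, s8}): φ is true.
  s7 (successors {s0, s1, s4, s6, s7}): φ is true.
  s8 (successors {s4, s7}): φ is true.
For instance, at s7:
  At s7: \Diamond (\Diamond r \to (\Box s \to s)) requires \Diamond r \to (\Box s \to s) at some successor in {s0, s1, s4, s6, s7}.
    \Diamond r \to (\Box s \to s) holds at s0, so \Diamond (\Diamond r \to (\Box s \to s)) is true at s7.
      At s0: \Diamond r is true, \Box s \to s is true, so \Diamond r \to (\Box s \to s) is true.
Satisfying worlds: {s0, s1, s2, s3, s4, s5, s6, s7, s8}

s0, s1, s2, s3, s4, s5, s6, s7, s8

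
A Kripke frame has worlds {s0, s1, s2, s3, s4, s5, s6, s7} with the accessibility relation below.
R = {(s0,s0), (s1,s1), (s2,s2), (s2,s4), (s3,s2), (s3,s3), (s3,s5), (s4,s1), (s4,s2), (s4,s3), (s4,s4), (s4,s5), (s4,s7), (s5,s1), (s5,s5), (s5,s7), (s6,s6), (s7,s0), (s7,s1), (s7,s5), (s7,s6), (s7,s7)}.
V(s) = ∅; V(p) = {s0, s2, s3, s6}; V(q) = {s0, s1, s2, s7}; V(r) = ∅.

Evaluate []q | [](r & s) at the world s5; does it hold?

At s5: []q is false, [](r & s) is false, so []q | [](r & s) is false.
  At s5: []q requires q at every successor {s1, s5, s7}.
    q fails at s5, so []q is false at s5.
  At s5: [](r & s) requires r & s at every successor {s1, s5, s7}.
    r & s fails at s1, so [](r & s) is false at s5.

No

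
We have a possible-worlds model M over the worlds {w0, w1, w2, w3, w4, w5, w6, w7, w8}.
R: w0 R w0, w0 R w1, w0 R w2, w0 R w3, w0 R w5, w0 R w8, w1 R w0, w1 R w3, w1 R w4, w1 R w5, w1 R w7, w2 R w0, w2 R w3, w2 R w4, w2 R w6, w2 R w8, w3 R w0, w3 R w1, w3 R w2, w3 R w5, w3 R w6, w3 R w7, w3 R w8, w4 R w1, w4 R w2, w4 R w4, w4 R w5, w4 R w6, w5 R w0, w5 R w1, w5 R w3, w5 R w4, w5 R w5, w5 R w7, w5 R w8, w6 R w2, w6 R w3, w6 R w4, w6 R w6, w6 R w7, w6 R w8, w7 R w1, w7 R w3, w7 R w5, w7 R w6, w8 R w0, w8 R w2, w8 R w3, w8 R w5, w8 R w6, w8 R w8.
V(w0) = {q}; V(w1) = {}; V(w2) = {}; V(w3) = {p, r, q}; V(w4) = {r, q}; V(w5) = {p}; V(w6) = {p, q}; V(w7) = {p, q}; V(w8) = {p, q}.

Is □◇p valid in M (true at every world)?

Yes

Let φ = □◇p. Evaluate φ at each world:
  w0 (successors {w0, w1, w2, w3, w5, w8}): φ is true.
  w1 (successors {w0, w3, w4, w5, w7}): φ is true.
  w2 (successors {w0, w3, w4, w6, w8}): φ is true.
  w3 (successors {w0, w1, w2, w5, w6, w7, w8}): φ is true.
  w4 (successors {w1, w2, w4, w5, w6}): φ is true.
  w5 (successors {w0, w1, w3, w4, w5, w7, w8}): φ is true.
  w6 (successors {w2, w3, w4, w6, w7, w8}): φ is true.
  w7 (successors {w1, w3, w5, w6}): φ is true.
  w8 (successors {w0, w2, w3, w5, w6, w8}): φ is true.
For instance, at w2:
  At w2: □◇p requires ◇p at every successor {w0, w3, w4, w6, w8}.
    At w0: ◇p is true.
    At w3: ◇p is true.
    At w4: ◇p is true.
    At w6: ◇p is true.
    At w8: ◇p is true.
  So □◇p is true at w2.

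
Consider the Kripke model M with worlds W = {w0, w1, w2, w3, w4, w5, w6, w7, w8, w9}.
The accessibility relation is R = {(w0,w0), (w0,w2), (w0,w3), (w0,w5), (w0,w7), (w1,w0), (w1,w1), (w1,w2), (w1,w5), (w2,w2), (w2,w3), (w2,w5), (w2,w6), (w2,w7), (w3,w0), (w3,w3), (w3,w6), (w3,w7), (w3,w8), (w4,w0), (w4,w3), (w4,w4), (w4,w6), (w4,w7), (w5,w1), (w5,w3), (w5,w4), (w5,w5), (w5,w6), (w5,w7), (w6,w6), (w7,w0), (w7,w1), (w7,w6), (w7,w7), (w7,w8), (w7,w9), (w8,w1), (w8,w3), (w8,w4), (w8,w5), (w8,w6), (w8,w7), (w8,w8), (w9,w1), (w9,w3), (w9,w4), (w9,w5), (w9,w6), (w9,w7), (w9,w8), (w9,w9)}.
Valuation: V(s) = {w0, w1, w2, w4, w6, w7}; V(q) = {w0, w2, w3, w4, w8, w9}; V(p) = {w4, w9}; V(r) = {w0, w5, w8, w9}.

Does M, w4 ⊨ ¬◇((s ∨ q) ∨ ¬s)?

Recall that ◇ψ holds at a world iff ψ holds at some accessible world.
At w4: ◇((s ∨ q) ∨ ¬s) is true, so ¬◇((s ∨ q) ∨ ¬s) is false.
  At w4: ◇((s ∨ q) ∨ ¬s) requires (s ∨ q) ∨ ¬s at some successor in {w0, w3, w4, w6, w7}.
    (s ∨ q) ∨ ¬s holds at w0, so ◇((s ∨ q) ∨ ¬s) is true at w4.

No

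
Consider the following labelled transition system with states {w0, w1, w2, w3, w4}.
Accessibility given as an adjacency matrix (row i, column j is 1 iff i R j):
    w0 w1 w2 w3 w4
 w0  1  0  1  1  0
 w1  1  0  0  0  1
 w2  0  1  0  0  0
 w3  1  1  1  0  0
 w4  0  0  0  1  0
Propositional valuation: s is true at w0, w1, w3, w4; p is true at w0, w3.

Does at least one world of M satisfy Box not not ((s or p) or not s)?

Yes

Recall that Box ψ holds at a world iff ψ holds at every accessible world, and Dia ψ holds iff ψ holds at some accessible world.
Let φ = Box not not ((s or p) or not s). Evaluate φ at each world:
  w0 (successors {w0, w2, w3}): φ is true.
  w1 (successors {w0, w4}): φ is true.
  w2 (successors {w1}): φ is true.
  w3 (successors {w0, w1, w2}): φ is true.
  w4 (successors {w3}): φ is true.
Detail at w0 (witness):
  At w0: Box not not ((s or p) or not s) requires not not ((s or p) or not s) at every successor {w0, w2, w3}.
    At w0: not not ((s or p) or not s) is true.
    At w2: not not ((s or p) or not s) is true.
    At w3: not not ((s or p) or not s) is true.
  So Box not not ((s or p) or not s) is true at w0.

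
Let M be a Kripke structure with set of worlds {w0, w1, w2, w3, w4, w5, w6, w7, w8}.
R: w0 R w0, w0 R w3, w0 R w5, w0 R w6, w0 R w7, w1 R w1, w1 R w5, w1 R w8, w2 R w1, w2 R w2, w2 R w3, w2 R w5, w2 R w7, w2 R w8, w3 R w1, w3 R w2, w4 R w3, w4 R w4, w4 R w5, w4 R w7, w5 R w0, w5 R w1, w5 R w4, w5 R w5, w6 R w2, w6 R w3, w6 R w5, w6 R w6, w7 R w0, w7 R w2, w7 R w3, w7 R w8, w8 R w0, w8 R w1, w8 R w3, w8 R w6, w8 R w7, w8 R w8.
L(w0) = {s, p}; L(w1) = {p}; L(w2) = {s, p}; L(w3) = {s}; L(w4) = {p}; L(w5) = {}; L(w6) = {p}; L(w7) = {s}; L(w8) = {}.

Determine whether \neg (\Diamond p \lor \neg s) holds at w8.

No

At w8: \Diamond p \lor \neg s is true, so \neg (\Diamond p \lor \neg s) is false.
  At w8: \Diamond p is true, \neg s is true, so \Diamond p \lor \neg s is true.
    At w8: \Diamond p requires p at some successor in {w0, w1, w3, w6, w7, w8}.
      p holds at w0, so \Diamond p is true at w8.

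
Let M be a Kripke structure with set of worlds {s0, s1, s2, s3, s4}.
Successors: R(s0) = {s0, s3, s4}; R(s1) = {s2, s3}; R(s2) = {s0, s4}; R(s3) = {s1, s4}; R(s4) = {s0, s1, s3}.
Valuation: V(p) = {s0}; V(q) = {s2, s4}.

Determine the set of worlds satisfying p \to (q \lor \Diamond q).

Let φ = p \to (q \lor \Diamond q). Evaluate φ at each world:
  s0 (successors {s0, s3, s4}): φ is true.
  s1 (successors {s2, s3}): φ is true.
  s2 (successors {s0, s4}): φ is true.
  s3 (successors {s1, s4}): φ is true.
  s4 (successors {s0, s1, s3}): φ is true.
For instance, at s0:
  At s0: p is true, q \lor \Diamond q is true, so p \to (q \lor \Diamond q) is true.
    At s0: q is false, \Diamond q is true, so q \lor \Diamond q is true.
      At s0: \Diamond q requires q at some successor in {s0, s3, s4}.
        q holds at s4, so \Diamond q is true at s0.
Satisfying worlds: {s0, s1, s2, s3, s4}

s0, s1, s2, s3, s4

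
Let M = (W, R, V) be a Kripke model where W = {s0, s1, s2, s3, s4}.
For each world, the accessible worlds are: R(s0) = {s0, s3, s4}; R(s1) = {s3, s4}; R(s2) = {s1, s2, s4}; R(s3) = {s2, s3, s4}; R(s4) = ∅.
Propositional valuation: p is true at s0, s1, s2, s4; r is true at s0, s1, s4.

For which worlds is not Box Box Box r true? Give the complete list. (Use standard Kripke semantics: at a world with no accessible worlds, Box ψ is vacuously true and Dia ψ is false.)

s0, s1, s2, s3

Let φ = not Box Box Box r. Evaluate φ at each world:
  s0 (successors {s0, s3, s4}): φ is true.
  s1 (successors {s3, s4}): φ is true.
  s2 (successors {s1, s2, s4}): φ is true.
  s3 (successors {s2, s3, s4}): φ is true.
  s4 (successors ∅): φ is false.
For instance, at s0:
  At s0: Box Box Box r is false, so not Box Box Box r is true.
    At s0: Box Box Box r requires Box Box r at every successor {s0, s3, s4}.
      Box Box r fails at s0, so Box Box Box r is false at s0.
Satisfying worlds: {s0, s1, s2, s3}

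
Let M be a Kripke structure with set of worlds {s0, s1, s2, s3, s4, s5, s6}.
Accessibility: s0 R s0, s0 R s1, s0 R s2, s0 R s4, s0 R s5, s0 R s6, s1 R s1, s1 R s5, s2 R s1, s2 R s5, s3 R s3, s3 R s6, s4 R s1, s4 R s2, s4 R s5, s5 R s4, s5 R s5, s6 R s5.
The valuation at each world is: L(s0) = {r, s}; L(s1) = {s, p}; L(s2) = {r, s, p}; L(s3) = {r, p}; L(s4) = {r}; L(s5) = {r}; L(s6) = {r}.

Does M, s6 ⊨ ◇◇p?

At s6: ◇◇p requires ◇p at some successor in {s5}.
  At s5: ◇p is false.
So ◇◇p is false at s6.

No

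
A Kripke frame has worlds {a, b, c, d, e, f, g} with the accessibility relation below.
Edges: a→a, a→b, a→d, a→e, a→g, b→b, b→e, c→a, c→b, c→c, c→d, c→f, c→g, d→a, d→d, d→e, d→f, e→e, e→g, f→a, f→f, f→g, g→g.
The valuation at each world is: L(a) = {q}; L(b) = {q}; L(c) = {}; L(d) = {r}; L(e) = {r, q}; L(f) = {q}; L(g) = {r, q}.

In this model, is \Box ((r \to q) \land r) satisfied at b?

At b: \Box ((r \to q) \land r) requires (r \to q) \land r at every successor {b, e}.
  (r \to q) \land r fails at b, so \Box ((r \to q) \land r) is false at b.

No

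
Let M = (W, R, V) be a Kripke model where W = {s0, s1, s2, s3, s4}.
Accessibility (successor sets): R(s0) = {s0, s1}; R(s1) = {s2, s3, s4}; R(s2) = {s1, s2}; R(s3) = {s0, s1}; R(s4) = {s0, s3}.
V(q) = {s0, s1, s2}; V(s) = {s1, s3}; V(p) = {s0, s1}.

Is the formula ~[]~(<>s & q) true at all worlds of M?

Let φ = ~[]~(<>s & q). Evaluate φ at each world:
  s0 (successors {s0, s1}): φ is true.
  s1 (successors {s2, s3, s4}): φ is true.
  s2 (successors {s1, s2}): φ is true.
  s3 (successors {s0, s1}): φ is true.
  s4 (successors {s0, s3}): φ is true.
For instance, at s1:
  At s1: []~(<>s & q) is false, so ~[]~(<>s & q) is true.
    At s1: []~(<>s & q) requires ~(<>s & q) at every successor {s2, s3, s4}.
      ~(<>s & q) fails at s2, so []~(<>s & q) is false at s1.

Yes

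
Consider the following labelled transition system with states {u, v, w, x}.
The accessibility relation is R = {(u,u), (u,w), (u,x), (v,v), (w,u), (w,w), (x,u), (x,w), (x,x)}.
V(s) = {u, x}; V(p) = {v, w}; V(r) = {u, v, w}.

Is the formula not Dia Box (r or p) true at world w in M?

Recall that Box ψ holds at a world iff ψ holds at every accessible world, and Dia ψ holds iff ψ holds at some accessible world.
At w: Dia Box (r or p) is true, so not Dia Box (r or p) is false.
  At w: Dia Box (r or p) requires Box (r or p) at some successor in {u, w}.
    Box (r or p) holds at w, so Dia Box (r or p) is true at w.
      At w: Box (r or p) requires r or p at every successor {u, w}.
        At u: r or p is true.
        At w: r or p is true.
      So Box (r or p) is true at w.

No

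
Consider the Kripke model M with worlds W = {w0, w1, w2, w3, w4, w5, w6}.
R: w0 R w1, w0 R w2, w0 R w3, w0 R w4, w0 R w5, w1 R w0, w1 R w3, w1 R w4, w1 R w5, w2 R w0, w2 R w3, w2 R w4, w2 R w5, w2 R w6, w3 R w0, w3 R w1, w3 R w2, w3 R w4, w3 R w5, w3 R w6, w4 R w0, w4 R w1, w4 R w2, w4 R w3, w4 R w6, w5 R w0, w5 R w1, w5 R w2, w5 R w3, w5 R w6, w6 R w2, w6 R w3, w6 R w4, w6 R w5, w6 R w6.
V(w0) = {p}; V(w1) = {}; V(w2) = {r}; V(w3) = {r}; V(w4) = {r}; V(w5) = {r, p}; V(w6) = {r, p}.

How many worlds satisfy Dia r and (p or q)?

3

Let φ = Dia r and (p or q). Evaluate φ at each world:
  w0 (successors {w1, w2, w3, w4, w5}): φ is true.
  w1 (successors {w0, w3, w4, w5}): φ is false.
  w2 (successors {w0, w3, w4, w5, w6}): φ is false.
  w3 (successors {w0, w1, w2, w4, w5, w6}): φ is false.
  w4 (successors {w0, w1, w2, w3, w6}): φ is false.
  w5 (successors {w0, w1, w2, w3, w6}): φ is true.
  w6 (successors {w2, w3, w4, w5, w6}): φ is true.
For instance, at w0:
  At w0: Dia r is true, p or q is true, so Dia r and (p or q) is true.
    At w0: Dia r requires r at some successor in {w1, w2, w3, w4, w5}.
      r holds at w2, so Dia r is true at w0.
Satisfying worlds: {w0, w5, w6}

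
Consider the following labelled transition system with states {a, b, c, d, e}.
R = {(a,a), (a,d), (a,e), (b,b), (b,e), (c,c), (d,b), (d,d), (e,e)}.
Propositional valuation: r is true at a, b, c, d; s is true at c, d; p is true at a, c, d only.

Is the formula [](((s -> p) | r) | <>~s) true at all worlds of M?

Yes

Recall that []ψ holds at a world iff ψ holds at every accessible world, and <>ψ holds iff ψ holds at some accessible world.
Let φ = [](((s -> p) | r) | <>~s). Evaluate φ at each world:
  a (successors {a, d, e}): φ is true.
  b (successors {b, e}): φ is true.
  c (successors {c}): φ is true.
  d (successors {b, d}): φ is true.
  e (successors {e}): φ is true.
For instance, at b:
  At b: [](((s -> p) | r) | <>~s) requires ((s -> p) | r) | <>~s at every successor {b, e}.
      At b: (s -> p) | r is true, <>~s is true, so ((s -> p) | r) | <>~s is true.
      At e: (s -> p) | r is true, <>~s is true, so ((s -> p) | r) | <>~s is true.
  So [](((s -> p) | r) | <>~s) is true at b.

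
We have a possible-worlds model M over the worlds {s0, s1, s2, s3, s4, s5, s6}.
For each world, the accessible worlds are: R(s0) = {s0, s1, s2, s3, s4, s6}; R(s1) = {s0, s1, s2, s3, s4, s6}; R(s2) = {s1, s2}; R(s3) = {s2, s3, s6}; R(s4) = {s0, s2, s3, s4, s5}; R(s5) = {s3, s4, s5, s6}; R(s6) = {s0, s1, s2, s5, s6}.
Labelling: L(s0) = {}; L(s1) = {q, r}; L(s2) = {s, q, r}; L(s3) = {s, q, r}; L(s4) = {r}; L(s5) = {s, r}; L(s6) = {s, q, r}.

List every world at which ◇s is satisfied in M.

s0, s1, s2, s3, s4, s5, s6

Recall that ◇ψ holds at a world iff ψ holds at some accessible world.
Let φ = ◇s. Evaluate φ at each world:
  s0 (successors {s0, s1, s2, s3, s4, s6}): φ is true.
  s1 (successors {s0, s1, s2, s3, s4, s6}): φ is true.
  s2 (successors {s1, s2}): φ is true.
  s3 (successors {s2, s3, s6}): φ is true.
  s4 (successors {s0, s2, s3, s4, s5}): φ is true.
  s5 (successors {s3, s4, s5, s6}): φ is true.
  s6 (successors {s0, s1, s2, s5, s6}): φ is true.
For instance, at s1:
  At s1: ◇s requires s at some successor in {s0, s1, s2, s3, s4, s6}.
    s holds at s2, so ◇s is true at s1.
Satisfying worlds: {s0, s1, s2, s3, s4, s5, s6}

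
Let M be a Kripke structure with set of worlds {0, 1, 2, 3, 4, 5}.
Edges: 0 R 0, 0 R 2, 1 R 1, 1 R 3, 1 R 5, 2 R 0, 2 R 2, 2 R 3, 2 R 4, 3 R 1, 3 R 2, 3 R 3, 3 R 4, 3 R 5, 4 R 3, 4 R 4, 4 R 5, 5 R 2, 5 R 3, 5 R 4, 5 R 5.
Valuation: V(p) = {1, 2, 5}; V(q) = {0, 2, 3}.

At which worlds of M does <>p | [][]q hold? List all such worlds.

0, 1, 2, 3, 4, 5

Let φ = <>p | [][]q. Evaluate φ at each world:
  0 (successors {0, 2}): φ is true.
  1 (successors {1, 3, 5}): φ is true.
  2 (successors {0, 2, 3, 4}): φ is true.
  3 (successors {1, 2, 3, 4, 5}): φ is true.
  4 (successors {3, 4, 5}): φ is true.
  5 (successors {2, 3, 4, 5}): φ is true.
For instance, at 4:
  At 4: <>p is true, [][]q is false, so <>p | [][]q is true.
    At 4: <>p requires p at some successor in {3, 4, 5}.
      p holds at 5, so <>p is true at 4.
    At 4: [][]q requires []q at every successor {3, 4, 5}.
      []q fails at 3, so [][]q is false at 4.
Satisfying worlds: {0, 1, 2, 3, 4, 5}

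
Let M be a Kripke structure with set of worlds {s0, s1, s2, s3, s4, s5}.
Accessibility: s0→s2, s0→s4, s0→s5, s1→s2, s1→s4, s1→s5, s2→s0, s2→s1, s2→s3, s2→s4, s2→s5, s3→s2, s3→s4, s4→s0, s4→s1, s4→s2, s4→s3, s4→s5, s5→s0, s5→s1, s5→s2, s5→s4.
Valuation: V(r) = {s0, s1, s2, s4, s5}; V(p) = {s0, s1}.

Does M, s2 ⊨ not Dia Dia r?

No

Recall that Dia ψ holds at a world iff ψ holds at some accessible world.
At s2: Dia Dia r is true, so not Dia Dia r is false.
  At s2: Dia Dia r requires Dia r at some successor in {s0, s1, s3, s4, s5}.
    Dia r holds at s0, so Dia Dia r is true at s2.
      At s0: Dia r requires r at some successor in {s2, s4, s5}.
        r holds at s2, so Dia r is true at s0.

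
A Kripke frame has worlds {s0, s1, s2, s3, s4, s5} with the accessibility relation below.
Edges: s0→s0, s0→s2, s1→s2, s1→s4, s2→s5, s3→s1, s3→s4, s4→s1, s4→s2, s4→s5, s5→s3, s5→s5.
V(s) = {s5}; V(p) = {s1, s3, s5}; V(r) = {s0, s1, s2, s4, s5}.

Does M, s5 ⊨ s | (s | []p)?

Yes

At s5: s is true, s | []p is true, so s | (s | []p) is true.
  At s5: s is true, []p is true, so s | []p is true.
    At s5: []p requires p at every successor {s3, s5}.
      At s3: p is true.
      At s5: p is true.
    So []p is true at s5.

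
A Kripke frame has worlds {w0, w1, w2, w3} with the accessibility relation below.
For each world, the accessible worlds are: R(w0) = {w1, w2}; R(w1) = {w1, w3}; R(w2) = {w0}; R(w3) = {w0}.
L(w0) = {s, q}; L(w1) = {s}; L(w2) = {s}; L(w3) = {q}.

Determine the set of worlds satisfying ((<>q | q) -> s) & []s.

w0, w2

Let φ = ((<>q | q) -> s) & []s. Evaluate φ at each world:
  w0 (successors {w1, w2}): φ is true.
  w1 (successors {w1, w3}): φ is false.
  w2 (successors {w0}): φ is true.
  w3 (successors {w0}): φ is false.
For instance, at w3:
  At w3: (<>q | q) -> s is false, []s is true, so ((<>q | q) -> s) & []s is false.
    At w3: <>q | q is true, s is false, so (<>q | q) -> s is false.
      At w3: <>q is true, q is true, so <>q | q is true.
    At w3: []s requires s at every successor {w0}.
      At w0: s is true.
    So []s is true at w3.
Satisfying worlds: {w0, w2}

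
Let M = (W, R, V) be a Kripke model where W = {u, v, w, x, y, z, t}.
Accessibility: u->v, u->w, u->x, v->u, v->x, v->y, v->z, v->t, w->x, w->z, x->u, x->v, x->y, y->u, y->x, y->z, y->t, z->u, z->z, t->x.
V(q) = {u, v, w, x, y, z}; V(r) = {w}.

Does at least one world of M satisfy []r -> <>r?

Yes

Recall that []ψ holds at a world iff ψ holds at every accessible world, and <>ψ holds iff ψ holds at some accessible world.
Let φ = []r -> <>r. Evaluate φ at each world:
  u (successors {v, w, x}): φ is true.
  v (successors {u, x, y, z, t}): φ is true.
  w (successors {x, z}): φ is true.
  x (successors {u, v, y}): φ is true.
  y (successors {u, x, z, t}): φ is true.
  z (successors {u, z}): φ is true.
  t (successors {x}): φ is true.
Detail at u (witness):
  At u: []r is false, <>r is true, so []r -> <>r is true.
    At u: []r requires r at every successor {v, w, x}.
      r fails at v, so []r is false at u.
    At u: <>r requires r at some successor in {v, w, x}.
      r holds at w, so <>r is true at u.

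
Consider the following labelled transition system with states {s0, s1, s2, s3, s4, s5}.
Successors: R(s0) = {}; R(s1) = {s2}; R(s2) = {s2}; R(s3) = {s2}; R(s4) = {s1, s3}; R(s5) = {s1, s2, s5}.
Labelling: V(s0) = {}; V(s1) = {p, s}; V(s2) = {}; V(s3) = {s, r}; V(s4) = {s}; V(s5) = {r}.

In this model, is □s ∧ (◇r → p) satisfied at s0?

Recall that □ψ holds at a world iff ψ holds at every accessible world, and ◇ψ holds iff ψ holds at some accessible world.
At s0: □s is true, ◇r → p is true, so □s ∧ (◇r → p) is true.
  At s0: no accessible worlds, so □s holds vacuously.
  At s0: ◇r is false, p is false, so ◇r → p is true.
    At s0: no accessible worlds, so ◇r is false.

Yes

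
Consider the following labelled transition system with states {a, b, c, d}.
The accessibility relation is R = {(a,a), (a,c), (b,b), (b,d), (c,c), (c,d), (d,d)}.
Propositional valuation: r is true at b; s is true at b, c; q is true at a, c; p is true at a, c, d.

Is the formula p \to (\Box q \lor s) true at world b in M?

Yes

Recall that \Box ψ holds at a world iff ψ holds at every accessible world, and \Diamond ψ holds iff ψ holds at some accessible world.
At b: p is false, \Box q \lor s is true, so p \to (\Box q \lor s) is true.
  At b: \Box q is false, s is true, so \Box q \lor s is true.
    At b: \Box q requires q at every successor {b, d}.
      q fails at b, so \Box q is false at b.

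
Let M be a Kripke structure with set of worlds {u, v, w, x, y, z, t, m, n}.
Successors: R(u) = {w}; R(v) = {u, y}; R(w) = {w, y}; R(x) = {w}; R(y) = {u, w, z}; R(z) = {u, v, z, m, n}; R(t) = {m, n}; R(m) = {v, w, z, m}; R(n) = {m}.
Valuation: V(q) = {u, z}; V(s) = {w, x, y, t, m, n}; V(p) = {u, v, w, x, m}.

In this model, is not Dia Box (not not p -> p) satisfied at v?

Recall that Box ψ holds at a world iff ψ holds at every accessible world, and Dia ψ holds iff ψ holds at some accessible world.
At v: Dia Box (not not p -> p) is true, so not Dia Box (not not p -> p) is false.
  At v: Dia Box (not not p -> p) requires Box (not not p -> p) at some successor in {u, y}.
    Box (not not p -> p) holds at u, so Dia Box (not not p -> p) is true at v.
      At u: Box (not not p -> p) requires not not p -> p at every successor {w}.
        At w: not not p -> p is true.
      So Box (not not p -> p) is true at u.

No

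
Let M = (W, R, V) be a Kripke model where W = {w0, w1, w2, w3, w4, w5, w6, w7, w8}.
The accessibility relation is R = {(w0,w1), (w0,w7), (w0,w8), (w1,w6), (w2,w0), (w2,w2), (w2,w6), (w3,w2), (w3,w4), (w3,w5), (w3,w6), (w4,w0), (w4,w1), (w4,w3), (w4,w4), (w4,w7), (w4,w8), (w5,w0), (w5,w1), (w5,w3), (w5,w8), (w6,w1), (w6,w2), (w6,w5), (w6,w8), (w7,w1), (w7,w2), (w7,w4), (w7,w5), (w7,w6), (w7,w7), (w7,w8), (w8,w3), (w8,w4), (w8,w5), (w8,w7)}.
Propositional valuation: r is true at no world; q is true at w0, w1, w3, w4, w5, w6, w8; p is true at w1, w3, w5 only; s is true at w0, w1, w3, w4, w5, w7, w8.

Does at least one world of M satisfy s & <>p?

Yes

Let φ = s & <>p. Evaluate φ at each world:
  w0 (successors {w1, w7, w8}): φ is true.
  w1 (successors {w6}): φ is false.
  w2 (successors {w0, w2, w6}): φ is false.
  w3 (successors {w2, w4, w5, w6}): φ is true.
  w4 (successors {w0, w1, w3, w4, w7, w8}): φ is true.
  w5 (successors {w0, w1, w3, w8}): φ is true.
  w6 (successors {w1, w2, w5, w8}): φ is false.
  w7 (successors {w1, w2, w4, w5, w6, w7, w8}): φ is true.
  w8 (successors {w3, w4, w5, w7}): φ is true.
Detail at w0 (witness):
  At w0: s is true, <>p is true, so s & <>p is true.
    At w0: <>p requires p at some successor in {w1, w7, w8}.
      p holds at w1, so <>p is true at w0.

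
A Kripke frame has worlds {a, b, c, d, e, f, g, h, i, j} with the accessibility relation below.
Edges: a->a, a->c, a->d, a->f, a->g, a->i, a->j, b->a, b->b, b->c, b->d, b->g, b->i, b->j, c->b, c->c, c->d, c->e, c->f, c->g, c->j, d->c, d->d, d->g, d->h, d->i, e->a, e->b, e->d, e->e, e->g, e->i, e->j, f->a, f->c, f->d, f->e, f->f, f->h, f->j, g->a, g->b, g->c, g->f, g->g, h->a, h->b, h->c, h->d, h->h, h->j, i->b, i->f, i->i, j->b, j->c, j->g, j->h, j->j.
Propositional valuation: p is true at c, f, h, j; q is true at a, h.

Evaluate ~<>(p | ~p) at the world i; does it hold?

At i: <>(p | ~p) is true, so ~<>(p | ~p) is false.
  At i: <>(p | ~p) requires p | ~p at some successor in {b, f, i}.
    p | ~p holds at b, so <>(p | ~p) is true at i.

No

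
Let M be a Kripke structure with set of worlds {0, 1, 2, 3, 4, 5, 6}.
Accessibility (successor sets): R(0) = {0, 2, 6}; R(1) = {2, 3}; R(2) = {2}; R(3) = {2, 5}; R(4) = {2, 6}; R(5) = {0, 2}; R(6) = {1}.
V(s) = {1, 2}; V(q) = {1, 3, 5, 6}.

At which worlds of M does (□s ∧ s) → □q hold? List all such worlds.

Recall that □ψ holds at a world iff ψ holds at every accessible world, and ◇ψ holds iff ψ holds at some accessible world.
Let φ = (□s ∧ s) → □q. Evaluate φ at each world:
  0 (successors {0, 2, 6}): φ is true.
  1 (successors {2, 3}): φ is true.
  2 (successors {2}): φ is false.
  3 (successors {2, 5}): φ is true.
  4 (successors {2, 6}): φ is true.
  5 (successors {0, 2}): φ is true.
  6 (successors {1}): φ is true.
For instance, at 4:
  At 4: □s ∧ s is false, □q is false, so (□s ∧ s) → □q is true.
    At 4: □s is false, s is false, so □s ∧ s is false.
      At 4: □s requires s at every successor {2, 6}.
        s fails at 6, so □s is false at 4.
    At 4: □q requires q at every successor {2, 6}.
      q fails at 2, so □q is false at 4.
Satisfying worlds: {0, 1, 3, 4, 5, 6}

0, 1, 3, 4, 5, 6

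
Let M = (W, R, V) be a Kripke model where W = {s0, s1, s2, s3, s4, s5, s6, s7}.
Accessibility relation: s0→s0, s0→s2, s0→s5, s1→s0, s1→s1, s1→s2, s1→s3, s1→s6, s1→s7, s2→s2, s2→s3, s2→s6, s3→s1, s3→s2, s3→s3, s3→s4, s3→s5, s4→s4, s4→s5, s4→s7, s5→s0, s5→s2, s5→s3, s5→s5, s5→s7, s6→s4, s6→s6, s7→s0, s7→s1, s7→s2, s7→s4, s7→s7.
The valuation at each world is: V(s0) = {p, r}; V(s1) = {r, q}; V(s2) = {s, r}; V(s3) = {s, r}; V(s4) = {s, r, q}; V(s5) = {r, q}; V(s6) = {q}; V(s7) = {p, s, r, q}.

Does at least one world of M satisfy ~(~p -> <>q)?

No

Let φ = ~(~p -> <>q). Evaluate φ at each world:
  s0 (successors {s0, s2, s5}): φ is false.
  s1 (successors {s0, s1, s2, s3, s6, s7}): φ is false.
  s2 (successors {s2, s3, s6}): φ is false.
  s3 (successors {s1, s2, s3, s4, s5}): φ is false.
  s4 (successors {s4, s5, s7}): φ is false.
  s5 (successors {s0, s2, s3, s5, s7}): φ is false.
  s6 (successors {s4, s6}): φ is false.
  s7 (successors {s0, s1, s2, s4, s7}): φ is false.
For instance, at s0:
  At s0: ~p -> <>q is true, so ~(~p -> <>q) is false.
    At s0: ~p is false, <>q is true, so ~p -> <>q is true.
      At s0: <>q requires q at some successor in {s0, s2, s5}.
        q holds at s5, so <>q is true at s0.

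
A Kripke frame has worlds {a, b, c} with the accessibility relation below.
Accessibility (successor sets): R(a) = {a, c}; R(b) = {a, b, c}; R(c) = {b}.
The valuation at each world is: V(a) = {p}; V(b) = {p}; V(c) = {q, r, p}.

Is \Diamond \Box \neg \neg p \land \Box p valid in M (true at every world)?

Yes

Let φ = \Diamond \Box \neg \neg p \land \Box p. Evaluate φ at each world:
  a (successors {a, c}): φ is true.
  b (successors {a, b, c}): φ is true.
  c (successors {b}): φ is true.
For instance, at b:
  At b: \Diamond \Box \neg \neg p is true, \Box p is true, so \Diamond \Box \neg \neg p \land \Box p is true.
    At b: \Diamond \Box \neg \neg p requires \Box \neg \neg p at some successor in {a, b, c}.
      \Box \neg \neg p holds at a, so \Diamond \Box \neg \neg p is true at b.
    At b: \Box p requires p at every successor {a, b, c}.
      At a: p is true.
      At b: p is true.
      At c: p is true.
    So \Box p is true at b.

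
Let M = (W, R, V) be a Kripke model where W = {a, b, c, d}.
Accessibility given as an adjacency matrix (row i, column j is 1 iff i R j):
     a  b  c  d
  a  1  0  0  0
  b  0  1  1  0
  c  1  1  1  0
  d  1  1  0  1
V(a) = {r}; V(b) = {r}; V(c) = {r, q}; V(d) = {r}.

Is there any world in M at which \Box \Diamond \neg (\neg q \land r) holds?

Yes

Let φ = \Box \Diamond \neg (\neg q \land r). Evaluate φ at each world:
  a (successors {a}): φ is false.
  b (successors {b, c}): φ is true.
  c (successors {a, b, c}): φ is false.
  d (successors {a, b, d}): φ is false.
Detail at b (witness):
  At b: \Box \Diamond \neg (\neg q \land r) requires \Diamond \neg (\neg q \land r) at every successor {b, c}.
      At b: \Diamond \neg (\neg q \land r) requires \neg (\neg q \land r) at some successor in {b, c}.
        \neg (\neg q \land r) holds at c, so \Diamond \neg (\neg q \land r) is true at b.
      At c: \Diamond \neg (\neg q \land r) requires \neg (\neg q \land r) at some successor in {a, b, c}.
        \neg (\neg q \land r) holds at c, so \Diamond \neg (\neg q \land r) is true at c.
  So \Box \Diamond \neg (\neg q \land r) is true at b.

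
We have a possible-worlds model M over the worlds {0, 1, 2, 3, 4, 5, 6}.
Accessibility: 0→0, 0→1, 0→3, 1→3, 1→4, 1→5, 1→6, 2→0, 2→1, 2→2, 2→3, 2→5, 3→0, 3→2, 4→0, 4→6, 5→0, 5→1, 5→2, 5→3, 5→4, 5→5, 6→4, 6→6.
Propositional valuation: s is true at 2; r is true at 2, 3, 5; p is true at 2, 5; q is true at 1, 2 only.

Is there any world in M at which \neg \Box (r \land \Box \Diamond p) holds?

Let φ = \neg \Box (r \land \Box \Diamond p). Evaluate φ at each world:
  0 (successors {0, 1, 3}): φ is true.
  1 (successors {3, 4, 5, 6}): φ is true.
  2 (successors {0, 1, 2, 3, 5}): φ is true.
  3 (successors {0, 2}): φ is true.
  4 (successors {0, 6}): φ is true.
  5 (successors {0, 1, 2, 3, 4, 5}): φ is true.
  6 (successors {4, 6}): φ is true.
Detail at 0 (witness):
  At 0: \Box (r \land \Box \Diamond p) is false, so \neg \Box (r \land \Box \Diamond p) is true.
    At 0: \Box (r \land \Box \Diamond p) requires r \land \Box \Diamond p at every successor {0, 1, 3}.
      r \land \Box \Diamond p fails at 0, so \Box (r \land \Box \Diamond p) is false at 0.

Yes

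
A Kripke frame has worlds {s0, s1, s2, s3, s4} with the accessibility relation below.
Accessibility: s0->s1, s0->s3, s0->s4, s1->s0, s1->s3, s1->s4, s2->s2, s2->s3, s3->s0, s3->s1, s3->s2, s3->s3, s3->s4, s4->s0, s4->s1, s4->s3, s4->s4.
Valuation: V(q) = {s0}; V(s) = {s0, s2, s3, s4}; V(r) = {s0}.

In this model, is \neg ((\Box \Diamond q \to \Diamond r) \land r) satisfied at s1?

At s1: (\Box \Diamond q \to \Diamond r) \land r is false, so \neg ((\Box \Diamond q \to \Diamond r) \land r) is true.
  At s1: \Box \Diamond q \to \Diamond r is true, r is false, so (\Box \Diamond q \to \Diamond r) \land r is false.
    At s1: \Box \Diamond q is false, \Diamond r is true, so \Box \Diamond q \to \Diamond r is true.
      At s1: \Box \Diamond q requires \Diamond q at every successor {s0, s3, s4}.
        \Diamond q fails at s0, so \Box \Diamond q is false at s1.
      At s1: \Diamond r requires r at some successor in {s0, s3, s4}.
        r holds at s0, so \Diamond r is true at s1.

Yes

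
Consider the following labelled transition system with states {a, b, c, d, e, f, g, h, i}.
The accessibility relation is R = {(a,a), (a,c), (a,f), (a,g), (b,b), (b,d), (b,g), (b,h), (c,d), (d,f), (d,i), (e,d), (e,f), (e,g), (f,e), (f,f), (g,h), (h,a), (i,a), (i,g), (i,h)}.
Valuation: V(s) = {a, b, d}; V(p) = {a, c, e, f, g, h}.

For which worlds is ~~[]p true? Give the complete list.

a, f, g, h, i

Let φ = ~~[]p. Evaluate φ at each world:
  a (successors {a, c, f, g}): φ is true.
  b (successors {b, d, g, h}): φ is false.
  c (successors {d}): φ is false.
  d (successors {f, i}): φ is false.
  e (successors {d, f, g}): φ is false.
  f (successors {e, f}): φ is true.
  g (successors {h}): φ is true.
  h (successors {a}): φ is true.
  i (successors {a, g, h}): φ is true.
For instance, at i:
  At i: ~[]p is false, so ~~[]p is true.
    At i: []p is true, so ~[]p is false.
      At i: []p requires p at every successor {a, g, h}.
        At a: p is true.
        At g: p is true.
        At h: p is true.
      So []p is true at i.
Satisfying worlds: {a, f, g, h, i}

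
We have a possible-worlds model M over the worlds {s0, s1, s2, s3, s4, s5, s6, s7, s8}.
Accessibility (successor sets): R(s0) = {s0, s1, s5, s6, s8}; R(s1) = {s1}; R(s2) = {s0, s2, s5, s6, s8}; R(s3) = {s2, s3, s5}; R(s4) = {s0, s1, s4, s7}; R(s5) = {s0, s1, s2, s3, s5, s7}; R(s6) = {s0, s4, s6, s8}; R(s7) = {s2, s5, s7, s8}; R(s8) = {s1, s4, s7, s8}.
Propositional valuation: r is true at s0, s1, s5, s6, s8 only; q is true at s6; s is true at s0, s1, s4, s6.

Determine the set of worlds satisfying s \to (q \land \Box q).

Recall that \Box ψ holds at a world iff ψ holds at every accessible world, and \Diamond ψ holds iff ψ holds at some accessible world.
Let φ = s \to (q \land \Box q). Evaluate φ at each world:
  s0 (successors {s0, s1, s5, s6, s8}): φ is false.
  s1 (successors {s1}): φ is false.
  s2 (successors {s0, s2, s5, s6, s8}): φ is true.
  s3 (successors {s2, s3, s5}): φ is true.
  s4 (successors {s0, s1, s4, s7}): φ is false.
  s5 (successors {s0, s1, s2, s3, s5, s7}): φ is true.
  s6 (successors {s0, s4, s6, s8}): φ is false.
  s7 (successors {s2, s5, s7, s8}): φ is true.
  s8 (successors {s1, s4, s7, s8}): φ is true.
For instance, at s4:
  At s4: s is true, q \land \Box q is false, so s \to (q \land \Box q) is false.
    At s4: q is false, \Box q is false, so q \land \Box q is false.
      At s4: \Box q requires q at every successor {s0, s1, s4, s7}.
        q fails at s0, so \Box q is false at s4.
Satisfying worlds: {s2, s3, s5, s7, s8}

s2, s3, s5, s7, s8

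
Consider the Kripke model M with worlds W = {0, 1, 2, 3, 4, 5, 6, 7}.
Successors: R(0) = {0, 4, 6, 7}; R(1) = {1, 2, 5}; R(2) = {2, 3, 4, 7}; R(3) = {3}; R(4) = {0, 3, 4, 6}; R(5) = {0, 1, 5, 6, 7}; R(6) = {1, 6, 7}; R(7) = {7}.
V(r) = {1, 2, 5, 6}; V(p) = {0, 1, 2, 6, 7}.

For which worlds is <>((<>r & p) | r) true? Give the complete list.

Let φ = <>((<>r & p) | r). Evaluate φ at each world:
  0 (successors {0, 4, 6, 7}): φ is true.
  1 (successors {1, 2, 5}): φ is true.
  2 (successors {2, 3, 4, 7}): φ is true.
  3 (successors {3}): φ is false.
  4 (successors {0, 3, 4, 6}): φ is true.
  5 (successors {0, 1, 5, 6, 7}): φ is true.
  6 (successors {1, 6, 7}): φ is true.
  7 (successors {7}): φ is false.
For instance, at 7:
  At 7: <>((<>r & p) | r) requires (<>r & p) | r at some successor in {7}.
    At 7: (<>r & p) | r is false.
  So <>((<>r & p) | r) is false at 7.
Satisfying worlds: {0, 1, 2, 4, 5, 6}

0, 1, 2, 4, 5, 6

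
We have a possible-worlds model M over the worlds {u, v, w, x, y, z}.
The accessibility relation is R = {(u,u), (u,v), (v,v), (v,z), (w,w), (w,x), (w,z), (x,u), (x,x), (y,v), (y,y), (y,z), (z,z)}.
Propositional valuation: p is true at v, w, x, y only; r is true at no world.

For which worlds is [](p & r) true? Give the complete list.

none

Let φ = [](p & r). Evaluate φ at each world:
  u (successors {u, v}): φ is false.
  v (successors {v, z}): φ is false.
  w (successors {w, x, z}): φ is false.
  x (successors {u, x}): φ is false.
  y (successors {v, y, z}): φ is false.
  z (successors {z}): φ is false.
For instance, at w:
  At w: [](p & r) requires p & r at every successor {w, x, z}.
    p & r fails at w, so [](p & r) is false at w.
Satisfying worlds: none.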